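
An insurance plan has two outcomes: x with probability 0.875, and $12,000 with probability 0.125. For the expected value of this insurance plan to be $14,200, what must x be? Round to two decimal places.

0.875·x + 0.125·12000 = 14200
0.875·x = 14200 − 1500 = 12700
x = 12700 / 0.875 = 14514.2857

x = $14,514.29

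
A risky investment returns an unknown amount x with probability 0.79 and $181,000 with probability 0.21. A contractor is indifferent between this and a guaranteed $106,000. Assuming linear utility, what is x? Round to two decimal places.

0.79·x + 0.21·181000 = 106000
0.79·x = 106000 − 38010 = 67990
x = 67990 / 0.79 = 86063.2911

x = $86,063.29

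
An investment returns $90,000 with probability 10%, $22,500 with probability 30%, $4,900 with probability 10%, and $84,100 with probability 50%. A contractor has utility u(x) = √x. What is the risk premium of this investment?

$6,761

E[u] = 0.1·√90000 + 0.3·√22500 + 0.1·√4900 + 0.5·√84100 = 0.1·300 + 0.3·150 + 0.1·70 + 0.5·290 = 227
CE = (227)² = 51529
Risk premium = EV − CE = 58290 − 51529 = 6761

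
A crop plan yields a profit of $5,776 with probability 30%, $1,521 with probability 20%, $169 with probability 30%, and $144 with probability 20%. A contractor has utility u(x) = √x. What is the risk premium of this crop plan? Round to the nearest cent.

$754.89

E[u] = 0.3·√5776 + 0.2·√1521 + 0.3·√169 + 0.2·√144 = 0.3·76 + 0.2·39 + 0.3·13 + 0.2·12 = 36.9
CE = (36.9)² = 1361.61
Risk premium = EV − CE = 2116.5 − 1361.61 = 754.89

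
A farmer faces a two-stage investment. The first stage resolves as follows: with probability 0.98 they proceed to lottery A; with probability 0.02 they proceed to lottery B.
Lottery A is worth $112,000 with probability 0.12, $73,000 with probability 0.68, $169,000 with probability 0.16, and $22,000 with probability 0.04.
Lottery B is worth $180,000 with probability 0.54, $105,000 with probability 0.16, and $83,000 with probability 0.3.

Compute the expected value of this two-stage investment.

$91,958

EV(A) = 0.12 × 112000 + 0.68 × 73000 + 0.16 × 169000 + 0.04 × 22000 = 13440 + 49640 + 27040 + 880 = 91000
EV(B) = 0.54 × 180000 + 0.16 × 105000 + 0.3 × 83000 = 97200 + 16800 + 24900 = 138900
Overall = 0.98 × 91000 + 0.02 × 138900 = 89180 + 2778 = 91958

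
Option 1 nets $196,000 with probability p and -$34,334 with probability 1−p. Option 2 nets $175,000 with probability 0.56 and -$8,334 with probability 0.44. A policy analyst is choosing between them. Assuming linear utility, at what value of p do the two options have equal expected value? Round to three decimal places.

EV(Option 2) = 0.56 × 175000 + 0.44 × (-8334) = 98000 − 3666.96 = 94333.04
p·196000 + (1−p)·(-34334) = 94333.04
230334p − 34334 = 94333.04
p = (94333.04 + 34334) / 230334

p = 0.559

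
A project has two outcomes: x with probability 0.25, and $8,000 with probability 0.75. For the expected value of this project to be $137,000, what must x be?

0.25·x + 0.75·8000 = 137000
0.25·x = 137000 − 6000 = 131000
x = 131000 / 0.25 = 524000

x = $524,000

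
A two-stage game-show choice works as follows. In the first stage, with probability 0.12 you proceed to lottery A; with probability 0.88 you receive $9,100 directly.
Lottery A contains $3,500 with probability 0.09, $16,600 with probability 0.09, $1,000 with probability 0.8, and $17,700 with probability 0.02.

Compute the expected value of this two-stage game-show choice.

EV(A) = 0.09 × 3500 + 0.09 × 16600 + 0.8 × 1000 + 0.02 × 17700 = 315 + 1494 + 800 + 354 = 2963
Branch B: 9100 (certain)
Overall = 0.12 × 2963 + 0.88 × 9100 = 355.56 + 8008 = 8363.56

$8,363.56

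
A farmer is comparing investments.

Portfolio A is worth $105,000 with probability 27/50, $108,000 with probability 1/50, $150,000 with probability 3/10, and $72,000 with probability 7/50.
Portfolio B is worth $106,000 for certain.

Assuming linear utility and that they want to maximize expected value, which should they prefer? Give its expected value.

Portfolio A ($113,940)

Portfolio A = 27/50 × 105000 + 1/50 × 108000 + 3/10 × 150000 + 7/50 × 72000 = 56700 + 2160 + 45000 + 10080 = 113940
Portfolio B: 106000 (certain)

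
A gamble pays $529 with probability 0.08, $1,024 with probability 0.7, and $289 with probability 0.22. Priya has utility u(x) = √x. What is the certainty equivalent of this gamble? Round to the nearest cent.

E[u] = 0.08·√529 + 0.7·√1024 + 0.22·√289 = 0.08·23 + 0.7·32 + 0.22·17 = 27.98
CE = (27.98)² = 782.8804

$782.88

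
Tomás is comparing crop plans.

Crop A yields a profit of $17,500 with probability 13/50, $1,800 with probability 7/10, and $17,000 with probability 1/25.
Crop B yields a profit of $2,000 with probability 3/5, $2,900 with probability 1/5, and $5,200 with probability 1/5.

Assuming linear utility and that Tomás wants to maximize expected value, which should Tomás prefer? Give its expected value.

Crop A ($6,490)

Crop A = 13/50 × 17500 + 7/10 × 1800 + 1/25 × 17000 = 4550 + 1260 + 680 = 6490
Crop B = 3/5 × 2000 + 1/5 × 2900 + 1/5 × 5200 = 1200 + 580 + 1040 = 2820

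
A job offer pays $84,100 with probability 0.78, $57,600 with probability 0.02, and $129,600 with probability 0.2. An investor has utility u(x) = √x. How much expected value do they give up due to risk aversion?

$861

E[u] = 0.78·√84100 + 0.02·√57600 + 0.2·√129600 = 0.78·290 + 0.02·240 + 0.2·360 = 303
CE = (303)² = 91809
Risk premium = EV − CE = 92670 − 91809 = 861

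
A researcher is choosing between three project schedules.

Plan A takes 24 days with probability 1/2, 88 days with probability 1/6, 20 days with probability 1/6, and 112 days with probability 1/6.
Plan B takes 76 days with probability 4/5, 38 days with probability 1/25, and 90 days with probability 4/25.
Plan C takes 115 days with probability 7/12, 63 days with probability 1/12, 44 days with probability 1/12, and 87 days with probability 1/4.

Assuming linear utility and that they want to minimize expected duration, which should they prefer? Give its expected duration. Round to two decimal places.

Plan A (48.67 days)

Plan A = 1/2 × 24 + 1/6 × 88 + 1/6 × 20 + 1/6 × 112 = 12 + 14.6667 + 3.3333 + 18.6667 = 48.6667
Plan B = 4/5 × 76 + 1/25 × 38 + 4/25 × 90 = 60.8 + 1.52 + 14.4 = 76.72
Plan C = 7/12 × 115 + 1/12 × 63 + 1/12 × 44 + 1/4 × 87 = 67.0833 + 5.25 + 3.6667 + 21.75 = 97.75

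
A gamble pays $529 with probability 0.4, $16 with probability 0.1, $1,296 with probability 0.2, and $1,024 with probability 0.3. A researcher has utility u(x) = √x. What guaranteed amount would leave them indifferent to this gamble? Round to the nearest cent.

E[u] = 0.4·√529 + 0.1·√16 + 0.2·√1296 + 0.3·√1024 = 0.4·23 + 0.1·4 + 0.2·36 + 0.3·32 = 26.4
CE = (26.4)² = 696.96

$696.96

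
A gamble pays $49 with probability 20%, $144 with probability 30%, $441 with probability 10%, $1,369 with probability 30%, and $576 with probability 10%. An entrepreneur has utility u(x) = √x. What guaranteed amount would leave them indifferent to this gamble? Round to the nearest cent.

E[u] = 0.2·√49 + 0.3·√144 + 0.1·√441 + 0.3·√1369 + 0.1·√576 = 0.2·7 + 0.3·12 + 0.1·21 + 0.3·37 + 0.1·24 = 20.6
CE = (20.6)² = 424.36

$424.36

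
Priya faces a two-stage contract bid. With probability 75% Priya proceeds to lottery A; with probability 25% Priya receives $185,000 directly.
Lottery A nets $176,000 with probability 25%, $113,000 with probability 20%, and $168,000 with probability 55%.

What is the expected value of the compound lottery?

EV(A) = 0.25 × 176000 + 0.2 × 113000 + 0.55 × 168000 = 44000 + 22600 + 92400 = 159000
Branch B: 185000 (certain)
Overall = 0.75 × 159000 + 0.25 × 185000 = 119250 + 46250 = 165500

$165,500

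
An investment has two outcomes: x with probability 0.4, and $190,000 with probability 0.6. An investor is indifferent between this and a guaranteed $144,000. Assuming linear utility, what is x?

x = $75,000

0.4·x + 0.6·190000 = 144000
0.4·x = 144000 − 114000 = 30000
x = 30000 / 0.4 = 75000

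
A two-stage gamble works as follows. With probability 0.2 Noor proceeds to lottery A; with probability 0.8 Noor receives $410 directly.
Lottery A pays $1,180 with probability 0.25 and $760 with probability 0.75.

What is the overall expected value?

EV(A) = 0.25 × 1180 + 0.75 × 760 = 295 + 570 = 865
Branch B: 410 (certain)
Overall = 0.2 × 865 + 0.8 × 410 = 173 + 328 = 501

$501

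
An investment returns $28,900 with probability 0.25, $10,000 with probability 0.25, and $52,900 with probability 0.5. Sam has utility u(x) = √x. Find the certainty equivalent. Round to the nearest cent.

E[u] = 0.25·√28900 + 0.25·√10000 + 0.5·√52900 = 0.25·170 + 0.25·100 + 0.5·230 = 182.5
CE = (182.5)² = 33306.25

$33,306.25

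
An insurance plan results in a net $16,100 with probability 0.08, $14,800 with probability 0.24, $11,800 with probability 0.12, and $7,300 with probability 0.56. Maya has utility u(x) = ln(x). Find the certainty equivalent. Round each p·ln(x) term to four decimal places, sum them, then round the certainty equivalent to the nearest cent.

E[u] = 0.08·ln(16100) + 0.24·ln(14800) + 0.12·ln(11800) + 0.56·ln(7300) = 0.7749 + 2.3046 + 1.1251 + 4.9816 = 9.1862
CE = e^9.1862 ≈ 9761.49

$9,761.49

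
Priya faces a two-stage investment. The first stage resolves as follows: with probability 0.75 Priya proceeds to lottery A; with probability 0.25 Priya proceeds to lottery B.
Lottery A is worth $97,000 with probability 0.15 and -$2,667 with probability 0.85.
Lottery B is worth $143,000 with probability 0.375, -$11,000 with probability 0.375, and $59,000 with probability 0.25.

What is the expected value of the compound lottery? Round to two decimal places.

$25,274.79

EV(A) = 0.15 × 97000 + 0.85 × (-2667) = 14550 − 2266.95 = 12283.05
EV(B) = 0.375 × 143000 + 0.375 × (-11000) + 0.25 × 59000 = 53625 − 4125 + 14750 = 64250
Overall = 0.75 × 12283.05 + 0.25 × 64250 = 9212.2875 + 16062.5 = 25274.7875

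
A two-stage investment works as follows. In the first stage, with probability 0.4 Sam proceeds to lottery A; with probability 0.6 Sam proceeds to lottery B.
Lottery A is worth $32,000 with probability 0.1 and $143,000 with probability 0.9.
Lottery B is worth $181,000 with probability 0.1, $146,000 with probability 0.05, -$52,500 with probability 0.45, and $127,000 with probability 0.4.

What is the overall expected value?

EV(A) = 0.1 × 32000 + 0.9 × 143000 = 3200 + 128700 = 131900
EV(B) = 0.1 × 181000 + 0.05 × 146000 + 0.45 × (-52500) + 0.4 × 127000 = 18100 + 7300 − 23625 + 50800 = 52575
Overall = 0.4 × 131900 + 0.6 × 52575 = 52760 + 31545 = 84305

$84,305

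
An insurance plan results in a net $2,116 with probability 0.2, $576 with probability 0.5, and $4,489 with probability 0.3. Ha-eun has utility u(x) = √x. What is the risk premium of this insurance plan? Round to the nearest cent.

E[u] = 0.2·√2116 + 0.5·√576 + 0.3·√4489 = 0.2·46 + 0.5·24 + 0.3·67 = 41.3
CE = (41.3)² = 1705.69
Risk premium = EV − CE = 2057.9 − 1705.69 = 352.21

$352.21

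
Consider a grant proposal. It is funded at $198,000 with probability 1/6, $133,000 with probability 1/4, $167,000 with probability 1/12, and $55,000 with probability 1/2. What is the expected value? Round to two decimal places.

$107,666.67

EV = 1/6 × 198000 + 1/4 × 133000 + 1/12 × 167000 + 1/2 × 55000 = 33000 + 33250 + 13916.6667 + 27500 = 107666.6667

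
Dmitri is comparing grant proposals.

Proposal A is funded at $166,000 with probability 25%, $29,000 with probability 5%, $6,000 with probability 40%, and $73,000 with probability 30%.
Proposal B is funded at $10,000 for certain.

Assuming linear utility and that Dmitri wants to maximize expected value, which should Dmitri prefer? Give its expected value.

Proposal A ($67,250)

Proposal A = 0.25 × 166000 + 0.05 × 29000 + 0.4 × 6000 + 0.3 × 73000 = 41500 + 1450 + 2400 + 21900 = 67250
Proposal B: 10000 (certain)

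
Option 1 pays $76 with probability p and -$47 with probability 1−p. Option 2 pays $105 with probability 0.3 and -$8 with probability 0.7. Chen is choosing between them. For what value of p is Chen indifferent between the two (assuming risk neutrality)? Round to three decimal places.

p = 0.593

EV(Option 2) = 0.3 × 105 + 0.7 × (-8) = 31.5 − 5.6 = 25.9
p·76 + (1−p)·(-47) = 25.9
123p − 47 = 25.9
p = (25.9 + 47) / 123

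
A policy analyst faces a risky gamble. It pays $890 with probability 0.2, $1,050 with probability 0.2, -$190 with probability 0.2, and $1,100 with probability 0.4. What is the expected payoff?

$790

EV = 0.2 × 890 + 0.2 × 1050 + 0.2 × (-190) + 0.4 × 1100 = 178 + 210 − 38 + 440 = 790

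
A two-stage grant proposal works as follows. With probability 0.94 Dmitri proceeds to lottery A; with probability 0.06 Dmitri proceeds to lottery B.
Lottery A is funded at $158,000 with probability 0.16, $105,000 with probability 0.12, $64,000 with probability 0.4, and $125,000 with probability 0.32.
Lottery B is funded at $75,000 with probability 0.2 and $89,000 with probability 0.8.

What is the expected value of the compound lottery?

EV(A) = 0.16 × 158000 + 0.12 × 105000 + 0.4 × 64000 + 0.32 × 125000 = 25280 + 12600 + 25600 + 40000 = 103480
EV(B) = 0.2 × 75000 + 0.8 × 89000 = 15000 + 71200 = 86200
Overall = 0.94 × 103480 + 0.06 × 86200 = 97271.2 + 5172 = 102443.2

$102,443.20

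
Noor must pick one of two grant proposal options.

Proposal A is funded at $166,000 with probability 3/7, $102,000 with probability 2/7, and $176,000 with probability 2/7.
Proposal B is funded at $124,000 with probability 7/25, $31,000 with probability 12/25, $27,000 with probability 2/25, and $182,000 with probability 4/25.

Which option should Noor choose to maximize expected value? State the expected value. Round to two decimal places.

Proposal A = 3/7 × 166000 + 2/7 × 102000 + 2/7 × 176000 = 71142.8571 + 29142.8571 + 50285.7143 = 150571.4286
Proposal B = 7/25 × 124000 + 12/25 × 31000 + 2/25 × 27000 + 4/25 × 182000 = 34720 + 14880 + 2160 + 29120 = 80880

Proposal A ($150,571.43)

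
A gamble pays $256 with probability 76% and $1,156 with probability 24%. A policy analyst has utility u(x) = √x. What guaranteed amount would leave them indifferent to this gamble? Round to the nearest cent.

E[u] = 0.76·√256 + 0.24·√1156 = 0.76·16 + 0.24·34 = 20.32
CE = (20.32)² = 412.9024

$412.90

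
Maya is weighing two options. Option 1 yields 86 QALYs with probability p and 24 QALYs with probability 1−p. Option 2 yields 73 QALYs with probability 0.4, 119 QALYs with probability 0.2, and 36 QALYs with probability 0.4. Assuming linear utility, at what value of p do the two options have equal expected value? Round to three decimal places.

EV(Option 2) = 0.4 × 73 + 0.2 × 119 + 0.4 × 36 = 29.2 + 23.8 + 14.4 = 67.4
p·86 + (1−p)·24 = 67.4
62p + 24 = 67.4
p = (67.4 − 24) / 62

p = 0.700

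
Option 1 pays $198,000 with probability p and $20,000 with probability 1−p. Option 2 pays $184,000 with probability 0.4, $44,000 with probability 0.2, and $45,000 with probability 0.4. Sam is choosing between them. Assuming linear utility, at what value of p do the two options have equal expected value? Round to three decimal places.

EV(Option 2) = 0.4 × 184000 + 0.2 × 44000 + 0.4 × 45000 = 73600 + 8800 + 18000 = 100400
p·198000 + (1−p)·20000 = 100400
178000p + 20000 = 100400
p = (100400 − 20000) / 178000

p = 0.452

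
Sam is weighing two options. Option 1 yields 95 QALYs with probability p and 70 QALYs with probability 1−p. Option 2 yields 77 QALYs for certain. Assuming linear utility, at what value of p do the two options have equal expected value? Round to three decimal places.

p = 0.280

p·95 + (1−p)·70 = 77
25p + 70 = 77
p = (77 − 70) / 25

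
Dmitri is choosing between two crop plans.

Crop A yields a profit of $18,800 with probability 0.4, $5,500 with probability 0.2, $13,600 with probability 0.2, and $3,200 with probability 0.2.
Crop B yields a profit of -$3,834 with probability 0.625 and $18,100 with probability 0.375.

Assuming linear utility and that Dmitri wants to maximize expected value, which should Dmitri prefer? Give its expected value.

Crop A = 0.4 × 18800 + 0.2 × 5500 + 0.2 × 13600 + 0.2 × 3200 = 7520 + 1100 + 2720 + 640 = 11980
Crop B = 0.625 × (-3834) + 0.375 × 18100 = -2396.25 + 6787.5 = 4391.25

Crop A ($11,980)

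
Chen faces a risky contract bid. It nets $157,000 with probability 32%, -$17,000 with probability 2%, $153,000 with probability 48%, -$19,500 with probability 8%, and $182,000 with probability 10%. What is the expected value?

EV = 0.32 × 157000 + 0.02 × (-17000) + 0.48 × 153000 + 0.08 × (-19500) + 0.1 × 182000 = 50240 − 340 + 73440 − 1560 + 18200 = 139980

$139,980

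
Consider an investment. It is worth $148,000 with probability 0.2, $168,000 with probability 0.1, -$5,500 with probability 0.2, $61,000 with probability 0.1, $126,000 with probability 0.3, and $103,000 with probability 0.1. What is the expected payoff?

EV = 0.2 × 148000 + 0.1 × 168000 + 0.2 × (-5500) + 0.1 × 61000 + 0.3 × 126000 + 0.1 × 103000 = 29600 + 16800 − 1100 + 6100 + 37800 + 10300 = 99500

$99,500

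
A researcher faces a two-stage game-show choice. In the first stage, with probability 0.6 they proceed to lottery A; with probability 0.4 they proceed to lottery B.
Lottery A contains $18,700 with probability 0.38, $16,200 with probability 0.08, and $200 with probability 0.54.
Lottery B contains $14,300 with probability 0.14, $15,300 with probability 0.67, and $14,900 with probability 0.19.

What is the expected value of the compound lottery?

$11,139.60

EV(A) = 0.38 × 18700 + 0.08 × 16200 + 0.54 × 200 = 7106 + 1296 + 108 = 8510
EV(B) = 0.14 × 14300 + 0.67 × 15300 + 0.19 × 14900 = 2002 + 10251 + 2831 = 15084
Overall = 0.6 × 8510 + 0.4 × 15084 = 5106 + 6033.6 = 11139.6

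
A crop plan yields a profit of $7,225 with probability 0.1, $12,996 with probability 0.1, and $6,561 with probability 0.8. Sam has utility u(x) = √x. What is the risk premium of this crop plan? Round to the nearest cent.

E[u] = 0.1·√7225 + 0.1·√12996 + 0.8·√6561 = 0.1·85 + 0.1·114 + 0.8·81 = 84.7
CE = (84.7)² = 7174.09
Risk premium = EV − CE = 7270.9 − 7174.09 = 96.81

$96.81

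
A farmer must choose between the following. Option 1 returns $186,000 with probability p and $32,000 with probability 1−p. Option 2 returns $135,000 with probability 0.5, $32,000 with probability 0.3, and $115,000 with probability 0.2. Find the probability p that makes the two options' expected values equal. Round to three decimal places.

EV(Option 2) = 0.5 × 135000 + 0.3 × 32000 + 0.2 × 115000 = 67500 + 9600 + 23000 = 100100
p·186000 + (1−p)·32000 = 100100
154000p + 32000 = 100100
p = (100100 − 32000) / 154000

p = 0.442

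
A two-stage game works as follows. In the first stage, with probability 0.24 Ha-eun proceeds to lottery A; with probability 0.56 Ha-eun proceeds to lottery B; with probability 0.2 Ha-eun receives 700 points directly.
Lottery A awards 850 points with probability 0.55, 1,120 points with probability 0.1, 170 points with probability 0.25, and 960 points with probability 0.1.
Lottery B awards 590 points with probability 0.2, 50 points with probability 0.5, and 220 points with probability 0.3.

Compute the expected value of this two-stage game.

EV(A) = 0.55 × 850 + 0.1 × 1120 + 0.25 × 170 + 0.1 × 960 = 467.5 + 112 + 42.5 + 96 = 718
EV(B) = 0.2 × 590 + 0.5 × 50 + 0.3 × 220 = 118 + 25 + 66 = 209
Branch C: 700 (certain)
Overall = 0.24 × 718 + 0.56 × 209 + 0.2 × 700 = 172.32 + 117.04 + 140 = 429.36

429.36 points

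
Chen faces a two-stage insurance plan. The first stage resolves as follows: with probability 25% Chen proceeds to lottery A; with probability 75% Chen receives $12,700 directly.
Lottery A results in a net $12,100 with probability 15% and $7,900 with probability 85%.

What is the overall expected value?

$11,657.50

EV(A) = 0.15 × 12100 + 0.85 × 7900 = 1815 + 6715 = 8530
Branch B: 12700 (certain)
Overall = 0.25 × 8530 + 0.75 × 12700 = 2132.5 + 9525 = 11657.5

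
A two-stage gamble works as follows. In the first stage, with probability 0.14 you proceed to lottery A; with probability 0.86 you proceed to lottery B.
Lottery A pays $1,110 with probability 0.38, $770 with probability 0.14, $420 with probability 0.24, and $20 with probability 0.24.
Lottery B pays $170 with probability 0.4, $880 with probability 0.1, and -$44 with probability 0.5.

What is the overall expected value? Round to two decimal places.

EV(A) = 0.38 × 1110 + 0.14 × 770 + 0.24 × 420 + 0.24 × 20 = 421.8 + 107.8 + 100.8 + 4.8 = 635.2
EV(B) = 0.4 × 170 + 0.1 × 880 + 0.5 × (-44) = 68 + 88 − 22 = 134
Overall = 0.14 × 635.2 + 0.86 × 134 = 88.928 + 115.24 = 204.168

$204.17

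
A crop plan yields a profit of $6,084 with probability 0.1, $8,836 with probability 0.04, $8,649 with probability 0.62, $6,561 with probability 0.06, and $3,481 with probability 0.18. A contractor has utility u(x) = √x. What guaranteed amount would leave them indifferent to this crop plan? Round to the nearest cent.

E[u] = 0.1·√6084 + 0.04·√8836 + 0.62·√8649 + 0.06·√6561 + 0.18·√3481 = 0.1·78 + 0.04·94 + 0.62·93 + 0.06·81 + 0.18·59 = 84.7
CE = (84.7)² = 7174.09

$7,174.09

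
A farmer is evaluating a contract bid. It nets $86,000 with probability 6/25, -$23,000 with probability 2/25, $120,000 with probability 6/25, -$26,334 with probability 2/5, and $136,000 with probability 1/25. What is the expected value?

$42,506.40

EV = 6/25 × 86000 + 2/25 × (-23000) + 6/25 × 120000 + 2/5 × (-26334) + 1/25 × 136000 = 20640 − 1840 + 28800 − 10533.6 + 5440 = 42506.4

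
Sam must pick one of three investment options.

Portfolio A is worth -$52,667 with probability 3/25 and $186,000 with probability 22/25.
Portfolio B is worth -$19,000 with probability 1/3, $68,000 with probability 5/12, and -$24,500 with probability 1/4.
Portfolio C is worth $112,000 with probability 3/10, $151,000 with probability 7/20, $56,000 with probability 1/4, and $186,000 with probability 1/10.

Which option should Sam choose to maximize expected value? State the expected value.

Portfolio A ($157,359.96)

Portfolio A = 3/25 × (-52667) + 22/25 × 186000 = -6320.04 + 163680 = 157359.96
Portfolio B = 1/3 × (-19000) + 5/12 × 68000 + 1/4 × (-24500) = -6333.3333 + 28333.3333 − 6125 = 15875
Portfolio C = 3/10 × 112000 + 7/20 × 151000 + 1/4 × 56000 + 1/10 × 186000 = 33600 + 52850 + 14000 + 18600 = 119050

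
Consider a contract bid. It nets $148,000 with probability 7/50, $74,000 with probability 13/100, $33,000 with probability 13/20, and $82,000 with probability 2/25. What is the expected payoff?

EV = 7/50 × 148000 + 13/100 × 74000 + 13/20 × 33000 + 2/25 × 82000 = 20720 + 9620 + 21450 + 6560 = 58350

$58,350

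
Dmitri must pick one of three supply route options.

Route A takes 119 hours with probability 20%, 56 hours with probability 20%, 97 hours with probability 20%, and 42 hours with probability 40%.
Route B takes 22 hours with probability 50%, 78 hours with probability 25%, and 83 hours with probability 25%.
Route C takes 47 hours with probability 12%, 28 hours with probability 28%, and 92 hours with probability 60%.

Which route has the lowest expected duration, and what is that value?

Route B (51.25 hours)

Route A = 0.2 × 119 + 0.2 × 56 + 0.2 × 97 + 0.4 × 42 = 23.8 + 11.2 + 19.4 + 16.8 = 71.2
Route B = 0.5 × 22 + 0.25 × 78 + 0.25 × 83 = 11 + 19.5 + 20.75 = 51.25
Route C = 0.12 × 47 + 0.28 × 28 + 0.6 × 92 = 5.64 + 7.84 + 55.2 = 68.68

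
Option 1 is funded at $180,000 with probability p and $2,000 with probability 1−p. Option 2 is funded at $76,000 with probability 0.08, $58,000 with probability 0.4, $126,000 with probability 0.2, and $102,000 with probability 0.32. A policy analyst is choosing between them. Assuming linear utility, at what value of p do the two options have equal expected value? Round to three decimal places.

p = 0.478

EV(Option 2) = 0.08 × 76000 + 0.4 × 58000 + 0.2 × 126000 + 0.32 × 102000 = 6080 + 23200 + 25200 + 32640 = 87120
p·180000 + (1−p)·2000 = 87120
178000p + 2000 = 87120
p = (87120 − 2000) / 178000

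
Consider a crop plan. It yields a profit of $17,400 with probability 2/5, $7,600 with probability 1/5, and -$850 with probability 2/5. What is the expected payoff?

EV = 2/5 × 17400 + 1/5 × 7600 + 2/5 × (-850) = 6960 + 1520 − 340 = 8140

$8,140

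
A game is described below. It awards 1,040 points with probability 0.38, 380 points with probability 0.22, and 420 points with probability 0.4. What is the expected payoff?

EV = 0.38 × 1040 + 0.22 × 380 + 0.4 × 420 = 395.2 + 83.6 + 168 = 646.8

646.8 points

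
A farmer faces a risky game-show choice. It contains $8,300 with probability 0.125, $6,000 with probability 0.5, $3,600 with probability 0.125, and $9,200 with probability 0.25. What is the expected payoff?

EV = 0.125 × 8300 + 0.5 × 6000 + 0.125 × 3600 + 0.25 × 9200 = 1037.5 + 3000 + 450 + 2300 = 6787.5

$6,787.50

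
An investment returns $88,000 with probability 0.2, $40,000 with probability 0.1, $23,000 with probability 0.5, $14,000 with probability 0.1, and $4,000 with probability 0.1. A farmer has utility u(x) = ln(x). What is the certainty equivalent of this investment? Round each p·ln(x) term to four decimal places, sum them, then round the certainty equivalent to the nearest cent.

E[u] = 0.2·ln(88000) + 0.1·ln(40000) + 0.5·ln(23000) + 0.1·ln(14000) + 0.1·ln(4000) = 2.2770 + 1.0597 + 5.0216 + 0.9547 + 0.8294 = 10.1424
CE = e^10.1424 ≈ 25397.35

$25,397.35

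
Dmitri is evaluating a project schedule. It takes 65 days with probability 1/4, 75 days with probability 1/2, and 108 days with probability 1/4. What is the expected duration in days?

EV = 1/4 × 65 + 1/2 × 75 + 1/4 × 108 = 16.25 + 37.5 + 27 = 80.75

80.75 days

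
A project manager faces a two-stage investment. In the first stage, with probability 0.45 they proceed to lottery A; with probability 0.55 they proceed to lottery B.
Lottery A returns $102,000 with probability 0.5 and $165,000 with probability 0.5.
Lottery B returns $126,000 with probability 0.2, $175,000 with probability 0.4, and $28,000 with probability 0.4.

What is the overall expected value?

$118,595

EV(A) = 0.5 × 102000 + 0.5 × 165000 = 51000 + 82500 = 133500
EV(B) = 0.2 × 126000 + 0.4 × 175000 + 0.4 × 28000 = 25200 + 70000 + 11200 = 106400
Overall = 0.45 × 133500 + 0.55 × 106400 = 60075 + 58520 = 118595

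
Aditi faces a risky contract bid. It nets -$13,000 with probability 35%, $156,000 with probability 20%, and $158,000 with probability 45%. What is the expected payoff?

EV = 0.35 × (-13000) + 0.2 × 156000 + 0.45 × 158000 = -4550 + 31200 + 71100 = 97750

$97,750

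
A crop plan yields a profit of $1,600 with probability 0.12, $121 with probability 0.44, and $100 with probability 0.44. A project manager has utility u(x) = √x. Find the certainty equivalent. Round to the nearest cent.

E[u] = 0.12·√1600 + 0.44·√121 + 0.44·√100 = 0.12·40 + 0.44·11 + 0.44·10 = 14.04
CE = (14.04)² = 197.1216

$197.12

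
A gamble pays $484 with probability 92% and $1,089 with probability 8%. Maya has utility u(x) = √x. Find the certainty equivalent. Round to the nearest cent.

$523.49

E[u] = 0.92·√484 + 0.08·√1089 = 0.92·22 + 0.08·33 = 22.88
CE = (22.88)² = 523.4944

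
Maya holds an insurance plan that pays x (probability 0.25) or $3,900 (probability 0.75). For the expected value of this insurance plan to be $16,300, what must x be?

0.25·x + 0.75·3900 = 16300
0.25·x = 16300 − 2925 = 13375
x = 13375 / 0.25 = 53500

x = $53,500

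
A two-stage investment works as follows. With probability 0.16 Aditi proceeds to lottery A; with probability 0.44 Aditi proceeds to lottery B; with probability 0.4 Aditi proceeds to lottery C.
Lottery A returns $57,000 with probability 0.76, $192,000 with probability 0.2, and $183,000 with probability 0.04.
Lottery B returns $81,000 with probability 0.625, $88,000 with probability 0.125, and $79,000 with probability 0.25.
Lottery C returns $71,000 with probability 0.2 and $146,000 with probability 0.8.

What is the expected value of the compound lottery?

EV(A) = 0.76 × 57000 + 0.2 × 192000 + 0.04 × 183000 = 43320 + 38400 + 7320 = 89040
EV(B) = 0.625 × 81000 + 0.125 × 88000 + 0.25 × 79000 = 50625 + 11000 + 19750 = 81375
EV(C) = 0.2 × 71000 + 0.8 × 146000 = 14200 + 116800 = 131000
Overall = 0.16 × 89040 + 0.44 × 81375 + 0.4 × 131000 = 14246.4 + 35805 + 52400 = 102451.4

$102,451.40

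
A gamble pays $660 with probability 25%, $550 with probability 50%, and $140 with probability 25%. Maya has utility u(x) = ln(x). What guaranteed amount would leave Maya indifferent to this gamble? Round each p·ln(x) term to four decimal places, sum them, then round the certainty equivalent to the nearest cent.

$408.91

E[u] = 0.25·ln(660) + 0.5·ln(550) + 0.25·ln(140) = 1.6231 + 3.1550 + 1.2354 = 6.0135
CE = e^6.0135 ≈ 408.91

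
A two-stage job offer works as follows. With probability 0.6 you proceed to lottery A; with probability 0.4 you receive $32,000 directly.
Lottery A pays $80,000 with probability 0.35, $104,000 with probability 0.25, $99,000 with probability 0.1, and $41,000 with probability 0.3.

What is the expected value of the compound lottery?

$58,520

EV(A) = 0.35 × 80000 + 0.25 × 104000 + 0.1 × 99000 + 0.3 × 41000 = 28000 + 26000 + 9900 + 12300 = 76200
Branch B: 32000 (certain)
Overall = 0.6 × 76200 + 0.4 × 32000 = 45720 + 12800 = 58520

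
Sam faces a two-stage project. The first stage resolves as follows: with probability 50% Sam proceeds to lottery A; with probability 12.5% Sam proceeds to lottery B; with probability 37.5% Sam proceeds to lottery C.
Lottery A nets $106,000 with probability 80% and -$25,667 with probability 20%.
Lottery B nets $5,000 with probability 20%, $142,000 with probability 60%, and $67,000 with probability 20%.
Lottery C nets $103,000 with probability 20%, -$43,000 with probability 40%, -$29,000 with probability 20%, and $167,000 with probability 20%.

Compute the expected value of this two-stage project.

EV(A) = 0.8 × 106000 + 0.2 × (-25667) = 84800 − 5133.4 = 79666.6
EV(B) = 0.2 × 5000 + 0.6 × 142000 + 0.2 × 67000 = 1000 + 85200 + 13400 = 99600
EV(C) = 0.2 × 103000 + 0.4 × (-43000) + 0.2 × (-29000) + 0.2 × 167000 = 20600 − 17200 − 5800 + 33400 = 31000
Overall = 0.5 × 79666.6 + 0.125 × 99600 + 0.375 × 31000 = 39833.3 + 12450 + 11625 = 63908.3

$63,908.30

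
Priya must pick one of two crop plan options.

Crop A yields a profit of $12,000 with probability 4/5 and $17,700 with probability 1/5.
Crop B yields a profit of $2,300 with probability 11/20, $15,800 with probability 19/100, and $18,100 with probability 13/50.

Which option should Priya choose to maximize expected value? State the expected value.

Crop A ($13,140)

Crop A = 4/5 × 12000 + 1/5 × 17700 = 9600 + 3540 = 13140
Crop B = 11/20 × 2300 + 19/100 × 15800 + 13/50 × 18100 = 1265 + 3002 + 4706 = 8973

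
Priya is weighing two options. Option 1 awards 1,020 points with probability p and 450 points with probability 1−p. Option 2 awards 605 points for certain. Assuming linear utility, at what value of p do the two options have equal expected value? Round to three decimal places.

p = 0.272

p·1020 + (1−p)·450 = 605
570p + 450 = 605
p = (605 − 450) / 570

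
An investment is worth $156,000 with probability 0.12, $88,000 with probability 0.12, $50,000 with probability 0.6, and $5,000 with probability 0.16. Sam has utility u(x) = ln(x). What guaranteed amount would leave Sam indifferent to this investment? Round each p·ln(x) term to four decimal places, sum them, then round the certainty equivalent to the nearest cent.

$42,438.02

E[u] = 0.12·ln(156000) + 0.12·ln(88000) + 0.6·ln(50000) + 0.16·ln(5000) = 1.4349 + 1.3662 + 6.4919 + 1.3628 = 10.6558
CE = e^10.6558 ≈ 42438.02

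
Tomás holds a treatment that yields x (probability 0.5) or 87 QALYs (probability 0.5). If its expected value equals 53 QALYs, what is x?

0.5·x + 0.5·87 = 53
0.5·x = 53 − 43.5 = 9.5
x = 9.5 / 0.5 = 19

x = 19 QALYs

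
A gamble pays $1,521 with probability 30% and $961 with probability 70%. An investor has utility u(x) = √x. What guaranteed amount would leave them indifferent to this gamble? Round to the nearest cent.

$1,115.56

E[u] = 0.3·√1521 + 0.7·√961 = 0.3·39 + 0.7·31 = 33.4
CE = (33.4)² = 1115.56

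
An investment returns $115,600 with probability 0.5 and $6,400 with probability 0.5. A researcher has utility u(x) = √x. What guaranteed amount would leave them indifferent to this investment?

E[u] = 0.5·√115600 + 0.5·√6400 = 0.5·340 + 0.5·80 = 210
CE = (210)² = 44100

$44,100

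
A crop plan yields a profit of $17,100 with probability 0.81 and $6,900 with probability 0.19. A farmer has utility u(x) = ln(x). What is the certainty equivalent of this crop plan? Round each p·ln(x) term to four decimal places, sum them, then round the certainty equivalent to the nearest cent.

E[u] = 0.81·ln(17100) + 0.19·ln(6900) = 7.8949 + 1.6795 = 9.5744
CE = e^9.5744 ≈ 14391.60

$14,391.60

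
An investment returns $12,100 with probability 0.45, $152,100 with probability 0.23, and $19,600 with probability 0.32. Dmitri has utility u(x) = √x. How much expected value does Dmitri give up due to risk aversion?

$12,844

E[u] = 0.45·√12100 + 0.23·√152100 + 0.32·√19600 = 0.45·110 + 0.23·390 + 0.32·140 = 184
CE = (184)² = 33856
Risk premium = EV − CE = 46700 − 33856 = 12844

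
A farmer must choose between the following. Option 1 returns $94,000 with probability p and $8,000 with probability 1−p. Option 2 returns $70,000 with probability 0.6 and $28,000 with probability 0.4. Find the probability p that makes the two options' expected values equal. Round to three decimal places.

EV(Option 2) = 0.6 × 70000 + 0.4 × 28000 = 42000 + 11200 = 53200
p·94000 + (1−p)·8000 = 53200
86000p + 8000 = 53200
p = (53200 − 8000) / 86000

p = 0.526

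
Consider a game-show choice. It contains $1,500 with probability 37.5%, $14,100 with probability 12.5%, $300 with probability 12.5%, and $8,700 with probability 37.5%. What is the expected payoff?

EV = 0.375 × 1500 + 0.125 × 14100 + 0.125 × 300 + 0.375 × 8700 = 562.5 + 1762.5 + 37.5 + 3262.5 = 5625

$5,625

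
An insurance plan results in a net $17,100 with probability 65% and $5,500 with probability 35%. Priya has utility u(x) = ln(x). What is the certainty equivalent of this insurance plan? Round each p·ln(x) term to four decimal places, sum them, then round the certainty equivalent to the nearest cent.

$11,496.52

E[u] = 0.65·ln(17100) + 0.35·ln(5500) = 6.3354 + 3.0144 = 9.3498
CE = e^9.3498 ≈ 11496.52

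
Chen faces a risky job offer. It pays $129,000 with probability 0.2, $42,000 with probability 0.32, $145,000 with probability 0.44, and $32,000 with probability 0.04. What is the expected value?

EV = 0.2 × 129000 + 0.32 × 42000 + 0.44 × 145000 + 0.04 × 32000 = 25800 + 13440 + 63800 + 1280 = 104320

$104,320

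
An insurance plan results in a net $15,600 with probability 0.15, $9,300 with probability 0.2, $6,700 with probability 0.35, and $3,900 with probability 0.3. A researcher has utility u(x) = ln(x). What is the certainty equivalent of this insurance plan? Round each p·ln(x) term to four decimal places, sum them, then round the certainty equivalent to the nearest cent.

E[u] = 0.15·ln(15600) + 0.2·ln(9300) + 0.35·ln(6700) + 0.3·ln(3900) = 1.4483 + 1.8276 + 3.0835 + 2.4806 = 8.8400
CE = e^8.8400 ≈ 6904.99

$6,904.99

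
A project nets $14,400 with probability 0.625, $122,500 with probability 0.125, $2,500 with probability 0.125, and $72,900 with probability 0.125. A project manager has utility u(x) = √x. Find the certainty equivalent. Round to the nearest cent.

E[u] = 0.625·√14400 + 0.125·√122500 + 0.125·√2500 + 0.125·√72900 = 0.625·120 + 0.125·350 + 0.125·50 + 0.125·270 = 158.75
CE = (158.75)² = 25201.5625

$25,201.56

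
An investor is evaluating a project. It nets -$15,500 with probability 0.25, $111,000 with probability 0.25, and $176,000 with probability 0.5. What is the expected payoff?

$111,875

EV = 0.25 × (-15500) + 0.25 × 111000 + 0.5 × 176000 = -3875 + 27750 + 88000 = 111875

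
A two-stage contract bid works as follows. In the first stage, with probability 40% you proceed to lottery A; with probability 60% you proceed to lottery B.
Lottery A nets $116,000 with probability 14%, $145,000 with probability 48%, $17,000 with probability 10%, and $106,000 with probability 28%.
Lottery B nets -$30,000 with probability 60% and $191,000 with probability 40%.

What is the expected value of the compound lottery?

EV(A) = 0.14 × 116000 + 0.48 × 145000 + 0.1 × 17000 + 0.28 × 106000 = 16240 + 69600 + 1700 + 29680 = 117220
EV(B) = 0.6 × (-30000) + 0.4 × 191000 = -18000 + 76400 = 58400
Overall = 0.4 × 117220 + 0.6 × 58400 = 46888 + 35040 = 81928

$81,928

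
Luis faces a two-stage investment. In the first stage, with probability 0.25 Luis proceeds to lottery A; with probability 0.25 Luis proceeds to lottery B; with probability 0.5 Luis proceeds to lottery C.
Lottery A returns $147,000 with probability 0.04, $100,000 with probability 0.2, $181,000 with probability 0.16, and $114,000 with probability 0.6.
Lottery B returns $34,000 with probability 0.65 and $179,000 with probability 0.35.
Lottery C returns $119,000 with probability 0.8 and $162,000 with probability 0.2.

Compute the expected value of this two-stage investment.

EV(A) = 0.04 × 147000 + 0.2 × 100000 + 0.16 × 181000 + 0.6 × 114000 = 5880 + 20000 + 28960 + 68400 = 123240
EV(B) = 0.65 × 34000 + 0.35 × 179000 = 22100 + 62650 = 84750
EV(C) = 0.8 × 119000 + 0.2 × 162000 = 95200 + 32400 = 127600
Overall = 0.25 × 123240 + 0.25 × 84750 + 0.5 × 127600 = 30810 + 21187.5 + 63800 = 115797.5

$115,797.50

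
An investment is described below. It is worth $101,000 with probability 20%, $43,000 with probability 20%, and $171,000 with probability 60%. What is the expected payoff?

EV = 0.2 × 101000 + 0.2 × 43000 + 0.6 × 171000 = 20200 + 8600 + 102600 = 131400

$131,400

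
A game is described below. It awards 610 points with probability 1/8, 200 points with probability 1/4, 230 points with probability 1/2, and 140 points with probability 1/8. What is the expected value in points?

258.75 points

EV = 1/8 × 610 + 1/4 × 200 + 1/2 × 230 + 1/8 × 140 = 76.25 + 50 + 115 + 17.5 = 258.75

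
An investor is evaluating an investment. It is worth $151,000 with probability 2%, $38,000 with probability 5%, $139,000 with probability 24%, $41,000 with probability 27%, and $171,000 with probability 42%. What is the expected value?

EV = 0.02 × 151000 + 0.05 × 38000 + 0.24 × 139000 + 0.27 × 41000 + 0.42 × 171000 = 3020 + 1900 + 33360 + 11070 + 71820 = 121170

$121,170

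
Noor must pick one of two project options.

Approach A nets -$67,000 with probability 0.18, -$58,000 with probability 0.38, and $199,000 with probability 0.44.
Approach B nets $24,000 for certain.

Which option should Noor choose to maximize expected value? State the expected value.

Approach A ($53,460)

Approach A = 0.18 × (-67000) + 0.38 × (-58000) + 0.44 × 199000 = -12060 − 22040 + 87560 = 53460
Approach B: 24000 (certain)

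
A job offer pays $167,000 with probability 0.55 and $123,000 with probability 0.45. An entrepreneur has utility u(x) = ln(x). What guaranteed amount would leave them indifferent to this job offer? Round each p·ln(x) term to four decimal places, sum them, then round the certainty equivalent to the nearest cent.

E[u] = 0.55·ln(167000) + 0.45·ln(123000) = 6.6142 + 5.2740 = 11.8882
CE = e^11.8882 ≈ 145539.09

$145,539.09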